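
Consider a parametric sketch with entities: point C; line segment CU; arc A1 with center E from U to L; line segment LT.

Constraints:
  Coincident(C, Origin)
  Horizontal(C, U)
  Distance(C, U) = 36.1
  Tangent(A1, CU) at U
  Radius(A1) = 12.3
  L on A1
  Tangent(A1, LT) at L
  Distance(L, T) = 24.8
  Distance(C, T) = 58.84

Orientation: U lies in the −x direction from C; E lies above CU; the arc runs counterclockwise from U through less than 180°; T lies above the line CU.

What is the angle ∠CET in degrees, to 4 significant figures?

126.0°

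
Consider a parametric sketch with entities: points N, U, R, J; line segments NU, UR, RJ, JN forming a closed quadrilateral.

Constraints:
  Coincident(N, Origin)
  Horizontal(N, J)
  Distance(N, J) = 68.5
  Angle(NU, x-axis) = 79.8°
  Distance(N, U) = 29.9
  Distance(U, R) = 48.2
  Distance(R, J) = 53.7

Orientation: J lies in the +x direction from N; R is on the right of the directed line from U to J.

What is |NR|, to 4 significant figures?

24.60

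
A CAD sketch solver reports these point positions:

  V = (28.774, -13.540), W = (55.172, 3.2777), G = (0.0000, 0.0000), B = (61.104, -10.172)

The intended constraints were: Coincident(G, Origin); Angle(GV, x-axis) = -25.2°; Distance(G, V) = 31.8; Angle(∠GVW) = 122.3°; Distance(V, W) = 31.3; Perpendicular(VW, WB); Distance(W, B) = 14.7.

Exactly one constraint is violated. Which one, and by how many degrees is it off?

Perpendicular(VW, WB) — off by 8.70°.

G = (0.00, 0.00) ✓; GV at -25.20° ✓; |GV| = 31.80 ✓; ∠GVW = 122.3° ✓; |VW| = 31.30 ✓; ∠(VW, WB) = 98.70° ✗; |WB| = 14.70 ✓.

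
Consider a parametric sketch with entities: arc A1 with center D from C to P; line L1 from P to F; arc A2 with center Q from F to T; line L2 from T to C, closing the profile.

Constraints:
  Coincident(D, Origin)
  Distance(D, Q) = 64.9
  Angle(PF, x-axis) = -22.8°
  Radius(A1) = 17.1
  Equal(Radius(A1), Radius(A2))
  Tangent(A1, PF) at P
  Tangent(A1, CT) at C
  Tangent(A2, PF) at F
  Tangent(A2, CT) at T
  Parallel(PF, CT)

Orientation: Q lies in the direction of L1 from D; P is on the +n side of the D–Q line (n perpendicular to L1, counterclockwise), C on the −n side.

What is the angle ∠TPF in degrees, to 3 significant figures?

27.8°

Tangency of A1 to both parallel lines with radius 17.1 puts P and C at D ± 17.1·n: P = (6.63, 15.8), C = (-6.63, -15.8). Equal radii place F and T the same way about Q: F = Q + 17.1·n = (66.5, -9.39), T = Q − 17.1·n = (53.2, -40.9). Then cos ∠TPF = PT·PF / (|PT||PF|), giving 27.8°.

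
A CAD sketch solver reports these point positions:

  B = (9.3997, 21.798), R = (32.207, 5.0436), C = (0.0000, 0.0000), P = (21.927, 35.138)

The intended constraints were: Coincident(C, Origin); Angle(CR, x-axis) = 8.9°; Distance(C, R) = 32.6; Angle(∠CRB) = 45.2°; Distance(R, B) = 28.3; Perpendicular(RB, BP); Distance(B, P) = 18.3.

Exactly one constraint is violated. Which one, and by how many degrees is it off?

Perpendicular(RB, BP) — off by 6.90°.

C = (0.00, 0.00) ✓; CR at 8.900° ✓; |CR| = 32.60 ✓; ∠CRB = 45.20° ✓; |RB| = 28.30 ✓; ∠(RB, BP) = 96.90° ✗; |BP| = 18.30 ✓.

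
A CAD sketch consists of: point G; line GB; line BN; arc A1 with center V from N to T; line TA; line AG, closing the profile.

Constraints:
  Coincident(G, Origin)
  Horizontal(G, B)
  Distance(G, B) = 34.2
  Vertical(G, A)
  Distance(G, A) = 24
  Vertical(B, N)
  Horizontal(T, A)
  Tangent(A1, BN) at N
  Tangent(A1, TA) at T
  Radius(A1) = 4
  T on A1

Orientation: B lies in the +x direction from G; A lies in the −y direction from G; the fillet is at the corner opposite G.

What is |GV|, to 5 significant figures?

36.222

G and A share the same x with |GA| = 24.0 and A on the −y side, so A = (0.0000, -24.000). The virtual corner opposite G is at (34.200, -24.000). The tangent condition forces VN to be normal to BN and since A1 is tangent to TA there, VT ⟂ TA, with radius 4.0, so the center V sits 4.0 in from both sides at V = (30.200, -20.000). Then |GV| = |V − G| = 36.222.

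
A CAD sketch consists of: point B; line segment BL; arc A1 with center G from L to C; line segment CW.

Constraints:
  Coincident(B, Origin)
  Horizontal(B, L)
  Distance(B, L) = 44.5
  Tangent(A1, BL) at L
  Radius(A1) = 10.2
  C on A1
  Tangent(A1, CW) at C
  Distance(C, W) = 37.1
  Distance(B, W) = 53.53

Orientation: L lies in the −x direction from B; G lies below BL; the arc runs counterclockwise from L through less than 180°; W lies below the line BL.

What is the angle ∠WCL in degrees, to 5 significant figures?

115.12°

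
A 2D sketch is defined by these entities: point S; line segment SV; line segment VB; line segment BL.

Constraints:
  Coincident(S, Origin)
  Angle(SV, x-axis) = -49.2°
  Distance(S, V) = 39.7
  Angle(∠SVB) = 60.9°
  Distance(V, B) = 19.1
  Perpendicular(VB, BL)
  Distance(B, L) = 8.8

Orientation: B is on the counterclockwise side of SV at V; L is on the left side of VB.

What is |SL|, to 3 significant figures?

25.9

∠SVB = 60.9°, so VB runs at -49.2° + (180° − 60.9°) = 69.9° from the x-axis; with |VB| = 19.1, B = V + 19.1·(cos 69.9°, sin 69.9°) = (32.5, -12.1). The perpendicularity gives BL at right angles to VB; with |BL| = 8.8 on the left of VB, L = B + 8.8·(-0.939, 0.344) = (24.2, -9.09). Then |SL| = |L − S| = 25.9.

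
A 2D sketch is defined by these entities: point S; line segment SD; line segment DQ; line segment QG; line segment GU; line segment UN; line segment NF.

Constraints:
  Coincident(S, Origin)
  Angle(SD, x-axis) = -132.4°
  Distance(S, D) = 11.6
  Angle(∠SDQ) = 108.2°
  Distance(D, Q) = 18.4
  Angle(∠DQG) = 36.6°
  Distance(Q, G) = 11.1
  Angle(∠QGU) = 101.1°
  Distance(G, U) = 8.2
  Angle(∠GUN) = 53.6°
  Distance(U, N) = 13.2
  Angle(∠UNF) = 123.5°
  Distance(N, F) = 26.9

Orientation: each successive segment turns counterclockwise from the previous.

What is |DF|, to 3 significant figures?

39.5

∠GUN = 53.6° gives UN at -71.9° from the x-axis; with |UN| = 13.2, N = (-1.08, -23.6). ∠UNF = 123.5° gives NF at -15.4° from the x-axis; with |NF| = 26.9, F = (24.9, -30.7). Then |DF| = |F − D| = 39.5.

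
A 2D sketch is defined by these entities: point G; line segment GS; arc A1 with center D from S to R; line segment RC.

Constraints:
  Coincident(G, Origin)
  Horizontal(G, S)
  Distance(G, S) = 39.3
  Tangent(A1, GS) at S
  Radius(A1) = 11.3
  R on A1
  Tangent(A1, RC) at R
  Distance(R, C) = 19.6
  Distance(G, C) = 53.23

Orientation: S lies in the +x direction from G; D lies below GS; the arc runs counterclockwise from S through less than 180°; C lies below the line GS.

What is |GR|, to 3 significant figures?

34.8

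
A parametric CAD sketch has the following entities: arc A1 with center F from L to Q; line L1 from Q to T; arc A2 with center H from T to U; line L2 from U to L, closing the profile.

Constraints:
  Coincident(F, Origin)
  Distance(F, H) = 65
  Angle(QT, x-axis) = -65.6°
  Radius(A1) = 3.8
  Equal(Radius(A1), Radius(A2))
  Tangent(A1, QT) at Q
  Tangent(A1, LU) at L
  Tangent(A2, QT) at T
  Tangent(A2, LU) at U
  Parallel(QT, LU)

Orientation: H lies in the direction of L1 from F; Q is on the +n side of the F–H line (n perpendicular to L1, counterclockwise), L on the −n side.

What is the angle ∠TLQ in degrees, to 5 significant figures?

83.331°

Tangency of A1 to both parallel lines with radius 3.8 puts Q and L at F ± 3.8·n: Q = (3.4606, 1.5698), L = (-3.4606, -1.5698). Equal radii place T and U the same way about H: T = H + 3.8·n = (30.312, -57.625), U = H − 3.8·n = (23.391, -60.764). Then cos ∠TLQ = LT·LQ / (|LT||LQ|), giving 83.331°.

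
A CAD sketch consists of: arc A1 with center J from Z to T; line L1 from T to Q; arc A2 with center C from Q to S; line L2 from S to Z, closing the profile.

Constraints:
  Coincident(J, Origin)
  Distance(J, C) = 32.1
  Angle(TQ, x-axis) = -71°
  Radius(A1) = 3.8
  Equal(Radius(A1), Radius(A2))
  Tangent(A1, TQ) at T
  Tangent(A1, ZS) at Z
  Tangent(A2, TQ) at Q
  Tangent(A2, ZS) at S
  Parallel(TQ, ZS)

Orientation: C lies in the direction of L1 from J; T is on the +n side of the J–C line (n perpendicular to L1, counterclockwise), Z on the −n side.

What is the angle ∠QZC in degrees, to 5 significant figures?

6.5688°

The slot axis is L1's direction at -71.0°, so u = (cos -71.0°, sin -71.0°) = (0.32557, -0.94552) and n = (−sin -71.0°, cos -71.0°) = (0.94552, 0.32557). J is at the origin and C lies 32.1 along u from J, so C = 32.1·u = (10.451, -30.351). Tangency of A1 to both parallel lines with radius 3.8 puts T and Z at J ± 3.8·n: T = (3.5930, 1.2372), Z = (-3.5930, -1.2372). Equal radii place Q and S the same way about C: Q = C + 3.8·n = (14.044, -29.114), S = C − 3.8·n = (6.8578, -31.588). Then cos ∠QZC = ZQ·ZC / (|ZQ||ZC|), giving 6.5688°.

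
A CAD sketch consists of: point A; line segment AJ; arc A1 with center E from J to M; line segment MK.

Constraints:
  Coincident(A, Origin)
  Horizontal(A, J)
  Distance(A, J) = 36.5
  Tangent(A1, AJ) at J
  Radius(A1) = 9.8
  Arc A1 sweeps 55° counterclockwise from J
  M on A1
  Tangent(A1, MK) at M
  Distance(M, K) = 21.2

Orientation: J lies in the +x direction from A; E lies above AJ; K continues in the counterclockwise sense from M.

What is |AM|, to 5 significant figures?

44.723

A is at the origin; AJ is horizontal with |AJ| = 36.5 and J on the +x side, so J = (36.500, 0.0000). Since A1 is tangent to AJ there, EJ ⟂ AJ, so E = J + (0, 9.8) = (36.500, 9.8000). On A1, J sits at bearing -90° from E; a 55° counterclockwise sweep puts M at bearing -35°, so M = E + 9.8·(cos -35°, sin -35°) = (44.528, 4.1790). Then |AM| = |M − A| = 44.723.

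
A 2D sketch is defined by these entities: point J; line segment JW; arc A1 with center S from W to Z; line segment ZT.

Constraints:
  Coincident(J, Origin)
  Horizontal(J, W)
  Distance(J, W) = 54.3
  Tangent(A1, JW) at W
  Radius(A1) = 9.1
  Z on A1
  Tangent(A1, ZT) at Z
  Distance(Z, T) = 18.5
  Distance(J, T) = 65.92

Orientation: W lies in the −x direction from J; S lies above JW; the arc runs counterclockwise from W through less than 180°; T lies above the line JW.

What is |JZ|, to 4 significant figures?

49.60

Checks: ∠(SW, WJ) = 90.00° ✓; |SZ| = 9.100 ✓; ∠(SZ, ZT) = 90.00° ✓; |ZT| = 18.50 ✓; |JT| = 65.92 ✓.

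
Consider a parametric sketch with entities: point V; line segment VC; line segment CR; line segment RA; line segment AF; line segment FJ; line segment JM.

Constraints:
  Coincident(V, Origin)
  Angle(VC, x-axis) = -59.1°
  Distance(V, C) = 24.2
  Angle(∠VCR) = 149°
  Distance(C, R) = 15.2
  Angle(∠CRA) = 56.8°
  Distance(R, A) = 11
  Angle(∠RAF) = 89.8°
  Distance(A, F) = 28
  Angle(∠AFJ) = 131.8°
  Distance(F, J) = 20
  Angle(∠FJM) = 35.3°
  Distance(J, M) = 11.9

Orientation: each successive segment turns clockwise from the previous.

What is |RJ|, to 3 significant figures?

41.5

V is at the origin; VC runs at -59.1° with length 24.2, so C = (12.4, -20.8). ∠VCR = 149.0° gives CR at -90.1° from the x-axis; with |CR| = 15.2, R = (12.4, -36.0). ∠CRA = 56.8° gives RA at 147° from the x-axis; with |RA| = 11.0, A = (3.21, -29.9). ∠RAF = 89.8° gives AF at 56.5° from the x-axis; with |AF| = 28.0, F = (18.7, -6.58). ∠AFJ = 131.8° gives FJ at 8.30° from the x-axis; with |FJ| = 20.0, J = (38.5, -3.69). Then |RJ| = |J − R| = 41.5.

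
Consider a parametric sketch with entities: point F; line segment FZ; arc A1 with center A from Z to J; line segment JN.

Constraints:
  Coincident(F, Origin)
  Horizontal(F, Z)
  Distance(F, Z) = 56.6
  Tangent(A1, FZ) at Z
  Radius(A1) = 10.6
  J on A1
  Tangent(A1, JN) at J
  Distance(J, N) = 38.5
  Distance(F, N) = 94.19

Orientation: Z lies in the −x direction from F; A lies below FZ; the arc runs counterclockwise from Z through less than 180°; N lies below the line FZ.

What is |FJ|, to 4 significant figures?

65.62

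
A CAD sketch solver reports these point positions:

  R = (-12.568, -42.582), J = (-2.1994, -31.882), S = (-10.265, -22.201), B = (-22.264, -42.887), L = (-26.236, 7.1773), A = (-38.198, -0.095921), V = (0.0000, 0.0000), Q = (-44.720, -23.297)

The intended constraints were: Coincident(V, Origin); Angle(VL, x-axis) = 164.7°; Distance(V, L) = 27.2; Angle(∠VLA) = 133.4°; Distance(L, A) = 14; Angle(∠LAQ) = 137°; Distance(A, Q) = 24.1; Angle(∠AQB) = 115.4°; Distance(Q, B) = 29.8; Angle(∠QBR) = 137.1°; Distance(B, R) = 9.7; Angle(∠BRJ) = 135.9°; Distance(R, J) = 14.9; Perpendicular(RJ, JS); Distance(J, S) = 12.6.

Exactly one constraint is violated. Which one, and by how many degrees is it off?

Perpendicular(RJ, JS) — off by 6.10°.

V = (0.00, 0.00) ✓; VL at 164.7° ✓; |VL| = 27.20 ✓; ∠VLA = 133.4° ✓; |LA| = 14.00 ✓; ∠LAQ = 137.0° ✓; |AQ| = 24.10 ✓; ∠AQB = 115.4° ✓; |QB| = 29.80 ✓; ∠QBR = 137.1° ✓; |BR| = 9.701 ✓; ∠BRJ = 135.9° ✓; |RJ| = 14.90 ✓; ∠(RJ, JS) = 83.90° ✗; |JS| = 12.60 ✓.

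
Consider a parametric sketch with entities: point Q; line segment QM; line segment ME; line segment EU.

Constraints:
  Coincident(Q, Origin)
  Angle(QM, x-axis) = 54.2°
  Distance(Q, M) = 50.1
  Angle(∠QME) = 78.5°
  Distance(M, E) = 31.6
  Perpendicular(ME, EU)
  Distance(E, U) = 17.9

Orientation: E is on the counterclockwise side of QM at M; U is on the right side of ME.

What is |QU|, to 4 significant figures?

70.39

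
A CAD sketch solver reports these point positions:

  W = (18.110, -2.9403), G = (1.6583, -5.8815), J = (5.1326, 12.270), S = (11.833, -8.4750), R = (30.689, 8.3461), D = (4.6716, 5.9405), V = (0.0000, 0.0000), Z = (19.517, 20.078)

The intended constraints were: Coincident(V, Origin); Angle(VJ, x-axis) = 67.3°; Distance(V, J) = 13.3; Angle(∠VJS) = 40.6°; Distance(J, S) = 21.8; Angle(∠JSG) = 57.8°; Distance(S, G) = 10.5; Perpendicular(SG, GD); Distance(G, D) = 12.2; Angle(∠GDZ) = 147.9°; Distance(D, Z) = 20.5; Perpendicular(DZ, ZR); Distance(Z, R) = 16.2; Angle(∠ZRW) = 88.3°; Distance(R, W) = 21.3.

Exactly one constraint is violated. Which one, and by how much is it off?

Distance(R, W) = 21.3 — off by 4.40.

V = (0.00, 0.00) ✓; VJ at 67.30° ✓; |VJ| = 13.30 ✓; ∠VJS = 40.60° ✓; |JS| = 21.80 ✓; ∠JSG = 57.80° ✓; |SG| = 10.50 ✓; ∠(SG, GD) = 90.00° ✓; |GD| = 12.20 ✓; ∠GDZ = 147.9° ✓; |DZ| = 20.50 ✓; ∠(DZ, ZR) = 90.00° ✓; |ZR| = 16.20 ✓; ∠ZRW = 88.30° ✓; |RW| = 16.90 ✗.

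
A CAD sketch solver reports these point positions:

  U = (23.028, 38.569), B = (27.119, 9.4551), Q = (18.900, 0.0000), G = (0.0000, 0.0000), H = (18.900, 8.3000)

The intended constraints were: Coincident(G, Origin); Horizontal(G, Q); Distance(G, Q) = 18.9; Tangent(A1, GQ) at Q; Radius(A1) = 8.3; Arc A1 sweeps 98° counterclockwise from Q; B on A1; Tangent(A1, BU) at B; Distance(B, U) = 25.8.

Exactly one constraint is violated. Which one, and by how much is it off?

Distance(B, U) = 25.8 — off by 3.60.

G = (0.00, 0.00) ✓; G.y = 0.00, Q.y = 0.00 ✓; |GQ| = 18.90 ✓; ∠(HQ, QG) = 90.00° ✓; |HQ| = 8.300 ✓; bearing(H→B) − bearing(H→Q) = 98.00° ✓; |HB| = 8.300 ✓; ∠(HB, BU) = 90.00° ✓; |BU| = 29.40 ✗.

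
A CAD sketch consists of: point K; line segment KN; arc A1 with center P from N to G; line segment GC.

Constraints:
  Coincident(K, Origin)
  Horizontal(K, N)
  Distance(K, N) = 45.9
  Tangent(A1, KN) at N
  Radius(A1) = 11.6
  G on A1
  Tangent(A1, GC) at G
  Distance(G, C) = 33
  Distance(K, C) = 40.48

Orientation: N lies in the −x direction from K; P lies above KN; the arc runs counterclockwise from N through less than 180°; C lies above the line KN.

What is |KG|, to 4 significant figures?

36.20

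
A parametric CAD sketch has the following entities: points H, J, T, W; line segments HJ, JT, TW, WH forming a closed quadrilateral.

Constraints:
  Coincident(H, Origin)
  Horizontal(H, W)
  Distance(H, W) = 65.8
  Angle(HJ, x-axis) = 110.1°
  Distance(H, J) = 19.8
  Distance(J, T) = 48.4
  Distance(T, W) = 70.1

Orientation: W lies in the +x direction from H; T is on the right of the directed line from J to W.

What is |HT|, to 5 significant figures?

29.070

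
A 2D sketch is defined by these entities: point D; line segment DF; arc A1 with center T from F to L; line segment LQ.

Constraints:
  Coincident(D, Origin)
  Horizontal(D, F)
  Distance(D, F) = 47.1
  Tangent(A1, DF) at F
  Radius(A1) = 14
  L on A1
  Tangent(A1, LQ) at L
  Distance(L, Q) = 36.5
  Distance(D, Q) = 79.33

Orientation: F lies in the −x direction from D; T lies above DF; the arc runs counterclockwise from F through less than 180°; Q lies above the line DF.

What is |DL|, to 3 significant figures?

43.5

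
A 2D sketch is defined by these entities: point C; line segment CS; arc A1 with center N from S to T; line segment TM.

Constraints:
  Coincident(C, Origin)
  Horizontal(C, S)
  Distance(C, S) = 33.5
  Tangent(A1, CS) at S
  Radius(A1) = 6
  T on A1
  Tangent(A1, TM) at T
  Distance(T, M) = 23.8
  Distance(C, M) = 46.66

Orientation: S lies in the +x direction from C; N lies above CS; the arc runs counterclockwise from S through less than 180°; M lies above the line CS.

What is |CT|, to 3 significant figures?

40.0

C is at the origin; C and S share the same y with |CS| = 33.5 and S on the +x side, so S = (33.5, 0.00). Tangency of A1 to CS means the radius NS is perpendicular to CS, so N = S + (0, 6) = (33.5, 6.00). Since NT ⟂ TM (tangency), |NM| = √(6.0² + 23.8²) = 24.5 regardless of where T sits on A1. So M lies on both circle(C, 46.66) and circle(N, 24.5); the above-CS intersection is M = (35.3, 30.5). T is the foot of the tangent from M: T = (39.4, 7.03).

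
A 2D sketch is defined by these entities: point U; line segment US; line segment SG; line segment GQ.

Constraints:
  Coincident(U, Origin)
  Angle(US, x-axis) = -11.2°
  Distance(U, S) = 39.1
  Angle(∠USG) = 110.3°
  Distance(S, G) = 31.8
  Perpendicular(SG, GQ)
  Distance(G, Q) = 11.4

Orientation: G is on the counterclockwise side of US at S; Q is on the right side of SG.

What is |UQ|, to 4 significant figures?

66.10

U is at the origin; US runs at -11.2° with length 39.1, so S = 39.1·(cos -11.2°, sin -11.2°) = (38.36, -7.595). ∠USG = 110.3°, so SG runs at -11.2° + (180° − 110.3°) = 58.50° from the x-axis; with |SG| = 31.8, G = S + 31.8·(cos 58.50°, sin 58.50°) = (54.97, 19.52). SG ⟂ GQ; with |GQ| = 11.4 on the right of SG, Q = G + 11.4·(0.8526, -0.5225) = (64.69, 13.56). Then |UQ| = |Q − U| = 66.10.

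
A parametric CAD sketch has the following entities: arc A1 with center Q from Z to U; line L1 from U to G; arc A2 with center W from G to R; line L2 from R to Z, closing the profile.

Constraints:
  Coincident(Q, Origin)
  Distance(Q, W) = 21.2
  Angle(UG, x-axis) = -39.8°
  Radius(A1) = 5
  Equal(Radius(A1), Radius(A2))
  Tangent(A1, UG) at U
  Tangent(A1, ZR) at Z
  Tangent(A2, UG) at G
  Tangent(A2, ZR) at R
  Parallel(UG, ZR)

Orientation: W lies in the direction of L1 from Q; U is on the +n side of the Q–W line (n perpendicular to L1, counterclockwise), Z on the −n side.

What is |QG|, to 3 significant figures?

21.8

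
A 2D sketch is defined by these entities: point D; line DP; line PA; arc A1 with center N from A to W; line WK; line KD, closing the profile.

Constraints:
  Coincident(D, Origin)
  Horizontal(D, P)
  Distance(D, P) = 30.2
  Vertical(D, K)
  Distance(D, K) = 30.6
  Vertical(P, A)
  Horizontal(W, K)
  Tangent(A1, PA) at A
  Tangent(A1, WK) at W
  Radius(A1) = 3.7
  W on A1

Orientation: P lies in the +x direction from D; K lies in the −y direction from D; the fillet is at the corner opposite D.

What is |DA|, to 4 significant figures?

40.44

D is at the origin; D and P share the same y with |DP| = 30.2 and P on the +x side, so P = (30.20, 0.000). D and K share the same x with |DK| = 30.6 and K on the −y side, so K = (0.000, -30.60). The virtual corner opposite D is at (30.20, -30.60). A1 meets PA tangentially, so NA is at right angles to PA and the tangent condition forces NW to be normal to WK, with radius 3.7, so the center N sits 3.7 in from both sides at N = (26.50, -26.90). That places the tangent points at A = (30.20, -26.90) on PA and W = (26.50, -30.60) on WK. Then |DA| = |A − D| = 40.44.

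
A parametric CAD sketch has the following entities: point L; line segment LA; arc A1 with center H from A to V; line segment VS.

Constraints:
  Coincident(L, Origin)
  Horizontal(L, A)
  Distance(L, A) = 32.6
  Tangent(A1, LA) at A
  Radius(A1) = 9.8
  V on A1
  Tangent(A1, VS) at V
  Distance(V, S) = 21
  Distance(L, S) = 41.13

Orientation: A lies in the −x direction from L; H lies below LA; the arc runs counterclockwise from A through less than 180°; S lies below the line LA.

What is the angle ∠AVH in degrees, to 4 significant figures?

24.05°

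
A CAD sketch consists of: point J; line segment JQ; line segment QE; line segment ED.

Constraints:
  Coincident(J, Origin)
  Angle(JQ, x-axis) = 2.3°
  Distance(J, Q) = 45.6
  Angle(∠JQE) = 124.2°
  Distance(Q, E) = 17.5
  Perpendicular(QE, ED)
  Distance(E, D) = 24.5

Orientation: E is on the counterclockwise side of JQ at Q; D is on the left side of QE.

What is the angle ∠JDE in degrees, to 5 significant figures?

107.03°

∠JQE = 124.2°, so QE runs at 2.3° + (180° − 124.2°) = 58.100° from the x-axis; with |QE| = 17.5, E = Q + 17.5·(cos 58.100°, sin 58.100°) = (54.811, 16.687). The perpendicularity gives ED at right angles to QE; with |ED| = 24.5 on the left of QE, D = E + 24.5·(-0.84897, 0.52844) = (34.011, 29.634). Then cos ∠JDE = DJ·DE / (|DJ||DE|), giving 107.03°.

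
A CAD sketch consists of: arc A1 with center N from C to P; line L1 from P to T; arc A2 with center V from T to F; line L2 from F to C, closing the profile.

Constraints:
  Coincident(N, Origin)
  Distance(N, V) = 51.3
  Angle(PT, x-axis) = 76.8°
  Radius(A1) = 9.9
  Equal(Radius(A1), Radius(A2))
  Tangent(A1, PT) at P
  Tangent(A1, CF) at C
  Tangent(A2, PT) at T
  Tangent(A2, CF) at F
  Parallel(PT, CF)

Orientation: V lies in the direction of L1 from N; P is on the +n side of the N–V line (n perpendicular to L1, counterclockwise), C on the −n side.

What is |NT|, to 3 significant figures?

52.2

The slot axis is L1's direction at 76.8°, so u = (cos 76.8°, sin 76.8°) = (0.228, 0.974) and n = (−sin 76.8°, cos 76.8°) = (-0.974, 0.228). N is at the origin and V lies 51.3 along u from N, so V = 51.3·u = (11.7, 49.9). Tangency of A1 to both parallel lines with radius 9.9 puts P and C at N ± 9.9·n: P = (-9.64, 2.26), C = (9.64, -2.26). Equal radii place T and F the same way about V: T = V + 9.9·n = (2.08, 52.2), F = V − 9.9·n = (21.4, 47.7). Then |NT| = |T − N| = 52.2.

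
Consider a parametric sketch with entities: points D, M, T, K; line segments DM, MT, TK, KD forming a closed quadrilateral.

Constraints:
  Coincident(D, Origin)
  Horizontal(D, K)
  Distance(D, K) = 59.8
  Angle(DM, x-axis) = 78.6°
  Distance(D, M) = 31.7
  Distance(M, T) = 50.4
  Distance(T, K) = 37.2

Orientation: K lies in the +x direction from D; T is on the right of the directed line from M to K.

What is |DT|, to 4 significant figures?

30.11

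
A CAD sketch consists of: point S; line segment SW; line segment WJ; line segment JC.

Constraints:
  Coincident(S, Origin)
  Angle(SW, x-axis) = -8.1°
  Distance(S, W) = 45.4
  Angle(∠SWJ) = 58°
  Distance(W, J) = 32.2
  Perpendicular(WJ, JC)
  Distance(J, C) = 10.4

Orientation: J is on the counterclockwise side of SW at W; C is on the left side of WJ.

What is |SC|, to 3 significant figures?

29.3

∠SWJ = 58.0°, so WJ runs at -8.1° + (180° − 58.0°) = 114° from the x-axis; with |WJ| = 32.2, J = W + 32.2·(cos 114°, sin 114°) = (31.9, 23.0). WJ ⟂ JC; with |JC| = 10.4 on the left of WJ, C = J + 10.4·(-0.914, -0.405) = (22.4, 18.8). Then |SC| = |C − S| = 29.3.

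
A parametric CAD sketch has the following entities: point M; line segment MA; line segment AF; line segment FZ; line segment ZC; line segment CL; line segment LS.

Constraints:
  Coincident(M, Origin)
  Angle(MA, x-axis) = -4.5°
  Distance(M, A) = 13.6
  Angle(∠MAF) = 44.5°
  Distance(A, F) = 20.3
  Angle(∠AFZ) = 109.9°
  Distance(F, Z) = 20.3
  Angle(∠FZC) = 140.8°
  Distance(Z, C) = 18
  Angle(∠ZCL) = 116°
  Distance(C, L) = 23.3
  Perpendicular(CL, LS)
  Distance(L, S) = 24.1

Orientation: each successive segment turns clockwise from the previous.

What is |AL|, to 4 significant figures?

38.84

M is at the origin; MA runs at -4.5° with length 13.6, so A = (13.56, -1.067). ∠MAF = 44.5° gives AF at -140.0° from the x-axis; with |AF| = 20.3, F = (-1.993, -14.12). ∠AFZ = 109.9° gives FZ at 149.9° from the x-axis; with |FZ| = 20.3, Z = (-19.56, -3.935). ∠FZC = 140.8° gives ZC at 110.7° from the x-axis; with |ZC| = 18.0, C = (-25.92, 12.90). ∠ZCL = 116.0° gives CL at 46.70° from the x-axis; with |CL| = 23.3, L = (-9.938, 29.86). Then |AL| = |L − A| = 38.84.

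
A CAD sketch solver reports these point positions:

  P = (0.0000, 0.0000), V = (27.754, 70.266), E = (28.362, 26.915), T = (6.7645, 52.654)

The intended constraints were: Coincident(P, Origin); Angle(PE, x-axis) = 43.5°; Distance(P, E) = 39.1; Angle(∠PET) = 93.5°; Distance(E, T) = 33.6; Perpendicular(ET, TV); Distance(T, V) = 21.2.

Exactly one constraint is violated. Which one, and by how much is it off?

Distance(T, V) = 21.2 — off by 6.20.

P = (0.00, 0.00) ✓; PE at 43.50° ✓; |PE| = 39.10 ✓; ∠PET = 93.50° ✓; |ET| = 33.60 ✓; ∠(ET, TV) = 90.00° ✓; |TV| = 27.40 ✗.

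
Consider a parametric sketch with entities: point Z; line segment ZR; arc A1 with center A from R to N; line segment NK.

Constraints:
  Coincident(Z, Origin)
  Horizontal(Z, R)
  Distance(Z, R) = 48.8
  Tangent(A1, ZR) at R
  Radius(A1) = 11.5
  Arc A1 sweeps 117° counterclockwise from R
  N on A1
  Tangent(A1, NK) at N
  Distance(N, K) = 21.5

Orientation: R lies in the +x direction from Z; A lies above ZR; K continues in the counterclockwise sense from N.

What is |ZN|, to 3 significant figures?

61.4

Z is at the origin; ZR is horizontal with |ZR| = 48.8 and R on the +x side, so R = (48.8, 0.00). The tangent condition forces AR to be normal to ZR, so A = R + (0, 11.5) = (48.8, 11.5). On A1, R sits at bearing -90° from A; a 117° counterclockwise sweep puts N at bearing 27°, so N = A + 11.5·(cos 27°, sin 27°) = (59.0, 16.7). Then |ZN| = |N − Z| = 61.4.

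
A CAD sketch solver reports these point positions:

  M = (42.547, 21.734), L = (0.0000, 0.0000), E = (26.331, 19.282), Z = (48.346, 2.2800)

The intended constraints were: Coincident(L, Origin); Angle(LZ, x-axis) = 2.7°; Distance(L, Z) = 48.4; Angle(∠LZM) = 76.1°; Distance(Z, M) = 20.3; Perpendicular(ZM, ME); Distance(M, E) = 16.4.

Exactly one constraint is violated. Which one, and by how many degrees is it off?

Perpendicular(ZM, ME) — off by 8.00°.

L = (0.00, 0.00) ✓; LZ at 2.700° ✓; |LZ| = 48.40 ✓; ∠LZM = 76.10° ✓; |ZM| = 20.30 ✓; ∠(ZM, ME) = 82.00° ✗; |ME| = 16.40 ✓.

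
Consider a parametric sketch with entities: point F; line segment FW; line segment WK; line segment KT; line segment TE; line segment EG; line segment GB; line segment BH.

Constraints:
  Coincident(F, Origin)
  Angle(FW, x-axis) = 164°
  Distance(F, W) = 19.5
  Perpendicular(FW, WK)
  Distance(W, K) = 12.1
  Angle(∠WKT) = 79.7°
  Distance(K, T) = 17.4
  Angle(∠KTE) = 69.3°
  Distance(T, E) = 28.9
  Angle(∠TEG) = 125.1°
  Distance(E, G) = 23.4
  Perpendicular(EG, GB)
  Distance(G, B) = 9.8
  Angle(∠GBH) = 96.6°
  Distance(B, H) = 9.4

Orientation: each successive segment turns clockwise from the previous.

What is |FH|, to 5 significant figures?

32.614

F is at the origin; FW runs at 164.0° with length 19.5, so W = (-18.745, 5.3749). The perpendicularity gives WK at right angles to FW, so WK runs at 74.000°; with |WK| = 12.1, K = (-15.409, 17.006). ∠WKT = 79.7° gives KT at -26.300° from the x-axis; with |KT| = 17.4, T = (0.18947, 9.2968). ∠KTE = 69.3° gives TE at -137.00° from the x-axis; with |TE| = 28.9, E = (-20.947, -10.413). ∠TEG = 125.1° gives EG at 168.10° from the x-axis; with |EG| = 23.4, G = (-43.844, -5.5878). The perpendicularity gives GB at right angles to EG, so GB runs at 78.100°; with |GB| = 9.8, B = (-41.823, 4.0016). ∠GBH = 96.6° gives BH at -5.3000° from the x-axis; with |BH| = 9.4, H = (-32.463, 3.1333). Then |FH| = |H − F| = 32.614.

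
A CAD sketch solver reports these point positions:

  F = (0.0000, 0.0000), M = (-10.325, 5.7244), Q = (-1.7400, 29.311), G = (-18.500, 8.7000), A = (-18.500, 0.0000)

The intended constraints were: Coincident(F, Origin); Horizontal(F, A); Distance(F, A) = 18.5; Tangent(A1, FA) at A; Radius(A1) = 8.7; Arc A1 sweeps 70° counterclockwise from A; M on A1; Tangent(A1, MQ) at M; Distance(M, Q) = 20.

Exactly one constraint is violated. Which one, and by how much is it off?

Distance(M, Q) = 20 — off by 5.10.

F = (0.00, 0.00) ✓; F.y = 0.00, A.y = 0.00 ✓; |FA| = 18.50 ✓; ∠(GA, AF) = 90.00° ✓; |GA| = 8.700 ✓; bearing(G→M) − bearing(G→A) = 70.00° ✓; |GM| = 8.700 ✓; ∠(GM, MQ) = 90.00° ✓; |MQ| = 25.10 ✗.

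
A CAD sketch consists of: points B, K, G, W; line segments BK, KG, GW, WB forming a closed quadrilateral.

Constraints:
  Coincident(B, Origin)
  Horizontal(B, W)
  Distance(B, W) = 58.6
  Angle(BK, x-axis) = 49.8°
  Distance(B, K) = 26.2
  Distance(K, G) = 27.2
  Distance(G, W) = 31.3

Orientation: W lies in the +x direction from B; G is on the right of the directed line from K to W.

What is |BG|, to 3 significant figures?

28.1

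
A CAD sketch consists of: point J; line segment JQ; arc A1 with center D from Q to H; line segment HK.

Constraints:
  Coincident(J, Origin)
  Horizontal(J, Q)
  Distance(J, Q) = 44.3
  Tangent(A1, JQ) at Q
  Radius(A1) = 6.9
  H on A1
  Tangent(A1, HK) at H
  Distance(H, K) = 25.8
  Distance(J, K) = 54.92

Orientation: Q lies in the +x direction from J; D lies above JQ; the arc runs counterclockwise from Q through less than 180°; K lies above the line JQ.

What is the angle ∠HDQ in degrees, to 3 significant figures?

107°

Checks: J.y = 0.00, Q.y = 0.00 ✓; |DH| = 6.900 ✓; ∠(DH, HK) = 90.00° ✓; |HK| = 25.80 ✓; |JK| = 54.92 ✓.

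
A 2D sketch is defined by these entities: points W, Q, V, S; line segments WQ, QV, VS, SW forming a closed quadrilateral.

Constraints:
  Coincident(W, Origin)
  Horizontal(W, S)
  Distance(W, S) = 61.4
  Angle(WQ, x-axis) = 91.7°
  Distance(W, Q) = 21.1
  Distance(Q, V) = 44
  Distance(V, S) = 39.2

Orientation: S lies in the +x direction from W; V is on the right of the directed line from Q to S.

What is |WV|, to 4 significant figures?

29.01

Checks: |QV| = 44.00 ✓; |VS| = 39.20 ✓.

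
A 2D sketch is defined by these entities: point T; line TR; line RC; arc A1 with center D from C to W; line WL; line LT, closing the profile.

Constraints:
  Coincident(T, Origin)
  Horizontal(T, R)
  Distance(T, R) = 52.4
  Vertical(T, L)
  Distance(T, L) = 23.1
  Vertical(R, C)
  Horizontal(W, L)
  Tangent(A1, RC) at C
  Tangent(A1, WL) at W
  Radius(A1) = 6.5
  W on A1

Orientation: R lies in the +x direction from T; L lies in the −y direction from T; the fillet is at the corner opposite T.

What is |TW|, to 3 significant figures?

51.4

T is at the origin; TR is horizontal with |TR| = 52.4 and R on the +x side, so R = (52.4, 0.00). T and L share the same x with |TL| = 23.1 and L on the −y side, so L = (0.00, -23.1). The virtual corner opposite T is at (52.4, -23.1). The tangent condition forces DC to be normal to RC and since A1 is tangent to WL there, DW ⟂ WL, with radius 6.5, so the center D sits 6.5 in from both sides at D = (45.9, -16.6). That places the tangent points at C = (52.4, -16.6) on RC and W = (45.9, -23.1) on WL. Then |TW| = |W − T| = 51.4.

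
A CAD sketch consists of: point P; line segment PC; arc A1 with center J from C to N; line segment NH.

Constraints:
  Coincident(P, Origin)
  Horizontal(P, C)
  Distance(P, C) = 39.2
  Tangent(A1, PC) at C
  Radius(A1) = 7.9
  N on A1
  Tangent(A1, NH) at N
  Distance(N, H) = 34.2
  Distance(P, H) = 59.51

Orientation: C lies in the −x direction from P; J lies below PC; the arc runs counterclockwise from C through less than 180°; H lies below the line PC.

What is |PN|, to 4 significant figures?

47.89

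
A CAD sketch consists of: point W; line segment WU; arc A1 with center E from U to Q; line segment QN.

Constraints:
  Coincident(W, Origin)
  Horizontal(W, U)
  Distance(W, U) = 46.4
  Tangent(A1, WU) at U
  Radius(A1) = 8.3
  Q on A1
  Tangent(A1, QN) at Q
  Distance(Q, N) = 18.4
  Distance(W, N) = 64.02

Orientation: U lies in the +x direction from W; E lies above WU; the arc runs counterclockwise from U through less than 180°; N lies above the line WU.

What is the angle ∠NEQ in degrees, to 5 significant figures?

65.720°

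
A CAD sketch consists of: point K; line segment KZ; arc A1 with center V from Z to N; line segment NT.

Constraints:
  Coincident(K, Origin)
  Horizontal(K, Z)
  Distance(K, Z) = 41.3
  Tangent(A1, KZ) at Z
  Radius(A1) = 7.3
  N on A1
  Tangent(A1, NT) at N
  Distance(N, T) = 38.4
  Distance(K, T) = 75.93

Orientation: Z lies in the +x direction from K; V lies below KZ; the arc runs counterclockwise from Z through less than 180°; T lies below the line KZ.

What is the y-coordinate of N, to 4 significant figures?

-12.88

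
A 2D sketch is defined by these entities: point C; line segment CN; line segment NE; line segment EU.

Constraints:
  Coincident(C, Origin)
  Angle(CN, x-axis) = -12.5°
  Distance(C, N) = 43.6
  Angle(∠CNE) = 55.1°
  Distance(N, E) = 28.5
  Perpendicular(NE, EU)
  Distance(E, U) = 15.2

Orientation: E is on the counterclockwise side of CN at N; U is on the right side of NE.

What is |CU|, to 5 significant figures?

51.082

C is at the origin; CN runs at -12.5° with length 43.6, so N = 43.6·(cos -12.5°, sin -12.5°) = (42.567, -9.4368). ∠CNE = 55.1°, so NE runs at -12.5° + (180° − 55.1°) = 112.40° from the x-axis; with |NE| = 28.5, E = N + 28.5·(cos 112.40°, sin 112.40°) = (31.706, 16.913). NE ⟂ EU; with |EU| = 15.2 on the right of NE, U = E + 15.2·(0.92455, 0.38107) = (45.759, 22.705). Then |CU| = |U − C| = 51.082.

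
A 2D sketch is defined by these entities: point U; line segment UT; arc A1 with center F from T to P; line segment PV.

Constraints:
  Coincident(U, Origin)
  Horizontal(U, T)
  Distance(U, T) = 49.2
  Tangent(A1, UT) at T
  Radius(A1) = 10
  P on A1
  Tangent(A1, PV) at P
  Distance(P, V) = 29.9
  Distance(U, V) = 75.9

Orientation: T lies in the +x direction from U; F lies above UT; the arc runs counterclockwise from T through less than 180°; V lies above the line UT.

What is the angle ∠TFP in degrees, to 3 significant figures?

74.8°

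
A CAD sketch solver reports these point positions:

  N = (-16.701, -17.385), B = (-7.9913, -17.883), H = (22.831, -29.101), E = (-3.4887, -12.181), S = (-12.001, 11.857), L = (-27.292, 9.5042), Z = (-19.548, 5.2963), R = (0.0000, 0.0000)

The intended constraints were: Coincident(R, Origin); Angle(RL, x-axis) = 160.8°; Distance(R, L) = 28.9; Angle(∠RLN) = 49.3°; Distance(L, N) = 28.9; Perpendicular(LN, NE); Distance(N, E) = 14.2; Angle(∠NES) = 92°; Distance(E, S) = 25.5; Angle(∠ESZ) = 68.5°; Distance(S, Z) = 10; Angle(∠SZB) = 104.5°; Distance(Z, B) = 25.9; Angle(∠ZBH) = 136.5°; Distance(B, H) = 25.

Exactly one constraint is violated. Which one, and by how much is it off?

Distance(B, H) = 25 — off by 7.80.

R = (0.00, 0.00) ✓; RL at 160.8° ✓; |RL| = 28.90 ✓; ∠RLN = 49.30° ✓; |LN| = 28.90 ✓; ∠(LN, NE) = 90.00° ✓; |NE| = 14.20 ✓; ∠NES = 92.00° ✓; |ES| = 25.50 ✓; ∠ESZ = 68.50° ✓; |SZ| = 10.00 ✓; ∠SZB = 104.5° ✓; |ZB| = 25.90 ✓; ∠ZBH = 136.5° ✓; |BH| = 32.80 ✗.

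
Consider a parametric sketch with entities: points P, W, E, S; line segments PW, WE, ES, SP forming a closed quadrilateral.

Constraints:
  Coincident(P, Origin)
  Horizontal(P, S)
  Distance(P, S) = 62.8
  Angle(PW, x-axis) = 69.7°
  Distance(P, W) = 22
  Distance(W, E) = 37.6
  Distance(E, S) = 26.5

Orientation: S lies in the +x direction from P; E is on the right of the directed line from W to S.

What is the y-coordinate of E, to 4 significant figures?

-3.431

P is at the origin; PS is horizontal with |PS| = 62.8 and S in +x, so S = (62.8, 0). PW runs at 69.7° with |PW| = 22.0, so W = (7.633, 20.63). E is determined by |WE| = 37.6 and |ES| = 26.5 together: it lies at the intersection of circle(W, 37.6) and circle(S, 26.5). With |WS| = 58.90, the foot of the radical line on WS is 35.49 from W and the perpendicular offset is √(37.6² − 35.49²) = 12.42. Taking the right-of-WS solution: E = (36.52, -3.431).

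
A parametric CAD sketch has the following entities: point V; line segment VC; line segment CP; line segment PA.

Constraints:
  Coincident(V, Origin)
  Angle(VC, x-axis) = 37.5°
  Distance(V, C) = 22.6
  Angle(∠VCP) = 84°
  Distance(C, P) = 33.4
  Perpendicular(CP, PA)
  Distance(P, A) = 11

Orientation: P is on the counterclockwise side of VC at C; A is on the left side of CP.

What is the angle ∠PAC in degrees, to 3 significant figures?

71.8°

V is at the origin; VC runs at 37.5° with length 22.6, so C = 22.6·(cos 37.5°, sin 37.5°) = (17.9, 13.8). ∠VCP = 84.0°, so CP runs at 37.5° + (180° − 84.0°) = 134° from the x-axis; with |CP| = 33.4, P = C + 33.4·(cos 134°, sin 134°) = (-5.06, 38.0). CP ⟂ PA; with |PA| = 11.0 on the left of CP, A = P + 11.0·(-0.725, -0.688) = (-13.0, 30.4). Then cos ∠PAC = AP·AC / (|AP||AC|), giving 71.8°.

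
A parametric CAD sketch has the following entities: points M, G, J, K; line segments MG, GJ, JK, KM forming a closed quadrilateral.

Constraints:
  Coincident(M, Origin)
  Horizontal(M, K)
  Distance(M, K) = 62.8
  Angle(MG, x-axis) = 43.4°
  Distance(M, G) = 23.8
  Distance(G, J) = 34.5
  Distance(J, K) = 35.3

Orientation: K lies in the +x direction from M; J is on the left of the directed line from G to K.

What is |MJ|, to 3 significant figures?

57.7

M is at the origin; M and K share the same y with |MK| = 62.8 and K in +x, so K = (62.8, 0). MG runs at 43.4° with |MG| = 23.8, so G = (17.3, 16.4). J is determined by |GJ| = 34.5 and |JK| = 35.3 together: it lies at the intersection of circle(G, 34.5) and circle(K, 35.3). With |GK| = 48.4, the foot of the radical line on GK is 23.6 from G and the perpendicular offset is √(34.5² − 23.6²) = 25.2. Taking the left-of-GK solution: J = (48.0, 32.1).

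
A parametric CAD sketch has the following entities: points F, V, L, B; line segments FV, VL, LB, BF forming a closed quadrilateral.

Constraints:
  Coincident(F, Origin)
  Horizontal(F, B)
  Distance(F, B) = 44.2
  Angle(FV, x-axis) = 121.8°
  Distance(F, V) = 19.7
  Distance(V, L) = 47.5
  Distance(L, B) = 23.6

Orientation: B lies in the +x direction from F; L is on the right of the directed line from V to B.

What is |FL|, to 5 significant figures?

29.275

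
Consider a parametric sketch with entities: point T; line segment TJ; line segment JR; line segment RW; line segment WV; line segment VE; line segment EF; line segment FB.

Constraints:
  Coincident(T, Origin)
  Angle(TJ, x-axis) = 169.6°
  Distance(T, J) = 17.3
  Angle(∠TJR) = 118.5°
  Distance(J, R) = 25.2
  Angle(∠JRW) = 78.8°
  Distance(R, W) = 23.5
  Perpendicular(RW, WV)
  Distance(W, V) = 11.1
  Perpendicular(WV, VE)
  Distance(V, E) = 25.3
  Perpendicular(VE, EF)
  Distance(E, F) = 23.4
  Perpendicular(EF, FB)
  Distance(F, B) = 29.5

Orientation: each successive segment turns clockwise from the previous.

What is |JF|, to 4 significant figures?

37.62

T is at the origin; TJ runs at 169.6° with length 17.3, so J = (-17.02, 3.123). ∠TJR = 118.5° gives JR at 108.1° from the x-axis; with |JR| = 25.2, R = (-24.84, 27.08). ∠JRW = 78.8° gives RW at 6.900° from the x-axis; with |RW| = 23.5, W = (-1.515, 29.90). The perpendicularity gives WV at right angles to RW, so WV runs at -83.10°; with |WV| = 11.1, V = (-0.1815, 18.88). WV ⟂ VE, so VE runs at -173.1°; with |VE| = 25.3, E = (-25.30, 15.84). VE ⟂ EF, so EF runs at 96.90°; with |EF| = 23.4, F = (-28.11, 39.07). Then |JF| = |F − J| = 37.62.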